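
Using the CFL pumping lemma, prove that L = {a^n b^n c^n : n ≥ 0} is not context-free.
Assume for contradiction that L is context-free, and let p ≥ 1 be the pumping length given by the pumping lemma for CFLs.
Choose s = a^p b^p c^p. Then s ∈ L and |s| = 3p ≥ p.
By the CFL pumping lemma, s = uvxyz for some u, v, x, y, z with |vxy| ≤ p, |vy| ≥ 1, and uv^i xy^i z ∈ L for every i ≥ 0.

Because |vxy| ≤ p, the window vxy cannot contain both an a and a c: any substring of s containing both must include the entire block b^p plus at least one a and one c, so it has length ≥ p + 2 > p.
Hence at least one of the letters a, c does not occur in vy at all.

Take i = 0: the string uxz is obtained from s by deleting |vy| ≥ 1 symbols, so |uxz| = 3p − |vy| < 3p.
But the letter (a or c) that does not occur in vy still occurs exactly p times in uxz. Every string of L with exactly p copies of some letter is a^p b^p c^p, of length 3p. Since |uxz| < 3p, uxz ∉ L.

This contradicts the CFL pumping lemma, which requires uv^i xy^i z ∈ L for all i ≥ 0.
Hence L = {a^n b^n c^n : n ≥ 0} is not context-free. ∎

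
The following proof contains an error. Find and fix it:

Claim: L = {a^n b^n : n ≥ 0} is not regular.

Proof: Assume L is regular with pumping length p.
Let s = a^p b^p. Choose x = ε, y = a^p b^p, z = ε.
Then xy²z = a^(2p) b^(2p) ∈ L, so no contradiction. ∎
Error: The decomposition violates |xy| ≤ p. With y = a^p b^p, |xy| = |y| = 2p > p. (The proof also miscomputes xy²z, which would be a^p b^p a^p b^p rather than a^(2p) b^(2p), and it wrongly treats one harmless decomposition as settling the matter — the prover does not get to choose the decomposition.)

Correction: The pumping lemma requires |xy| ≤ p, and the argument must handle every decomposition satisfying |xy| ≤ p, |y| ≥ 1. Since s starts with p a's, any such y consists only of a's, say y = a^k with k ≥ 1. Then xy²z = a^(p+k) b^p has unequal numbers of a's and b's, so xy²z ∉ L — the required contradiction.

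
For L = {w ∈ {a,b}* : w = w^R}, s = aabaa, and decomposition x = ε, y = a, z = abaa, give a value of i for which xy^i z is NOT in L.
i = 0

xy⁰z = ε · ε · abaa = abaa; abaa reversed is aaba ≠ abaa, so it is not a palindrome and is not in L.
(Other choices also work, e.g. i = 2, 3; only i = 1 is guaranteed to stay in L since xy¹z = s.)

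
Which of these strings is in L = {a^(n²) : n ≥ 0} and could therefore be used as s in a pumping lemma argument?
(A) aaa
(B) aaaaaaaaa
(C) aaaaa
(B) aaaaaaaaa

The pumping lemma is applied to a string s that lies in L, so first check membership of each option:
- (A) aaa has length 3, strictly between 1² = 1 and 2² = 4, so it is not in L ✗
- (B) aaaaaaaaa has length 9 = 3², a perfect square, so it is in L ✓
- (C) aaaaa has length 5, strictly between 2² = 4 and 3² = 9, so it is not in L ✗

Only (B) aaaaaaaaa is in L, so it is the only candidate that could play the role of s.
(In a complete proof one picks s in terms of the pumping length p so that |s| ≥ p is guaranteed; a fixed string like aaaaaaaaa illustrates the shape of such an s.)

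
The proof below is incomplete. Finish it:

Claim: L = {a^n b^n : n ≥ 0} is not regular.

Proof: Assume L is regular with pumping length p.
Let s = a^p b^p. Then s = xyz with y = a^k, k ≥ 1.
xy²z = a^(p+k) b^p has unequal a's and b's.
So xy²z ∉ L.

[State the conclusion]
This contradicts the pumping lemma for regular languages,
which guarantees xy^i z ∈ L for all i ≥ 0.

Since our assumption that L is regular leads to a contradiction,
we conclude that L = {a^n b^n : n ≥ 0} is NOT regular. ∎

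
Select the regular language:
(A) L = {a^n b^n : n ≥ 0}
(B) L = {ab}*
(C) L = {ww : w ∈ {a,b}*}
(B) {ab}*

(B) L = {ab}* is regular.

This can be recognized by a finite automaton (DFA/NFA).
Regular expressions like {ab}* define regular languages.

The other choices are not regular:
- {ww : w ∈ {a,b}*}: After pumping, the two halves no longer match
- {a^n b^n : n ≥ 0}: After pumping, the number of a's and b's become unequal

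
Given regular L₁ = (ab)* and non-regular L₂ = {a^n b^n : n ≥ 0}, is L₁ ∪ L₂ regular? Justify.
No — L₁ ∪ L₂ is not regular.

Let U = (ab)* ∪ {a^n b^n}. If U were regular, then U ∩ aa*bb* would be regular (closure under intersection with a regular language). But (ab)* ∩ aa*bb* = {ab} and {a^n b^n} ∩ aa*bb* = {a^n b^n : n ≥ 1}, so U ∩ aa*bb* = {a^n b^n : n ≥ 1}, which is not regular. Hence U is not regular.

Note that the bare facts "L₁ regular, L₂ non-regular" do not settle the question by themselves: the closure of regular languages under ∪, ∩, complement and difference applies only when BOTH operands are regular. With a non-regular operand the result can come out regular or non-regular depending on the specific languages, so one has to work out L₁ ∪ L₂ for this particular pair, as above.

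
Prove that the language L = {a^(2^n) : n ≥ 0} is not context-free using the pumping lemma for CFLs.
Assume for contradiction that L is context-free, and let p ≥ 1 be the pumping length given by the pumping lemma for CFLs.
Choose s = a^(2^p). Then s ∈ L and |s| = 2^p ≥ p.
By the CFL pumping lemma, s = uvxyz for some u, v, x, y, z with |vxy| ≤ p, |vy| ≥ 1, and uv^i xy^i z ∈ L for every i ≥ 0.
All symbols are a's, so only lengths matter: let k = |vy|, with 1 ≤ k ≤ |vxy| ≤ p < 2^p.

Take i = 2: |uv²xy²z| = 2^p + k, and 2^p < 2^p + k < 2^p + 2^p = 2^(p+1).
So the length lies strictly between consecutive powers of two and is not a power of 2; uv²xy²z ∉ L.

This contradicts the CFL pumping lemma, which requires uv^i xy^i z ∈ L for all i ≥ 0.
Hence L = {a^(2^n) : n ≥ 0} is not context-free. ∎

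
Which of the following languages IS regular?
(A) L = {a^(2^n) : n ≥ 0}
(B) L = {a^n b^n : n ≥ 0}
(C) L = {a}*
(C) {a}*

(C) L = {a}* is regular.

This can be recognized by a finite automaton (DFA/NFA).
Regular expressions like {a}* define regular languages.

The other choices are not regular:
- {a^(2^n) : n ≥ 0}: After pumping, length is no longer a power of 2
- {a^n b^n : n ≥ 0}: After pumping, the number of a's and b's become unequal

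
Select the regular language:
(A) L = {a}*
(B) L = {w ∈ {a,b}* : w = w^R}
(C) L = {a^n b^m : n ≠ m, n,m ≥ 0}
(A) {a}*

(A) L = {a}* is regular.

This can be recognized by a finite automaton (DFA/NFA).
Regular expressions like {a}* define regular languages.

The other choices are not regular:
- {w ∈ {a,b}* : w = w^R}: After pumping, the string is no longer symmetric
- {a^n b^m : n ≠ m, n,m ≥ 0}: After pumping a's, we can make n = m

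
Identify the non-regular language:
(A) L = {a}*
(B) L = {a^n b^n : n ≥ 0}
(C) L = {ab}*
(B) {a^n b^n : n ≥ 0}

(B) L = {a^n b^n : n ≥ 0} is NOT regular.

The pumping lemma can be used to prove this:
After pumping, the number of a's and b's become unequal

The other languages are regular because they can be recognized by finite automata.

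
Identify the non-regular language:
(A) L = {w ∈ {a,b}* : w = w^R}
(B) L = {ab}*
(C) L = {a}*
(A) {w ∈ {a,b}* : w = w^R}

(A) L = {w ∈ {a,b}* : w = w^R} is NOT regular.

The pumping lemma can be used to prove this:
After pumping, the string is no longer symmetric

The other languages are regular because they can be recognized by finite automata.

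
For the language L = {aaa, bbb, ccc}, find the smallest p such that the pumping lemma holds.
p = 4

For a finite language L, the pumping lemma holds vacuously if p > max|s| for s ∈ L.

The longest string in L = {aaa, bbb, ccc} has length 3.
If p = 4, then no string s ∈ L has |s| ≥ p, so the condition is vacuously true.

The minimum pumping length is p = 4.

Why no smaller p works: for any p ≤ 3, the longest string s ∈ L has |s| = 3 ≥ p, so it would
have to be pumpable; but pumping up (i = 2, 3, ...) produces ever longer strings, which cannot all lie in the
finite language L. So the pumping property fails for every p ≤ 3.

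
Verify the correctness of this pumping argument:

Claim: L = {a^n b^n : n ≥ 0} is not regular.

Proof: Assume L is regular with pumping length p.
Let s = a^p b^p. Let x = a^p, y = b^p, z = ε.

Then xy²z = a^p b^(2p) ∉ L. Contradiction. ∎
The proof is INCORRECT.

Error: The decomposition violates |xy| ≤ p.
With x = a^p and y = b^p, we have |xy| = 2p > p.
The pumping lemma requires |xy| ≤ p, so y must be within the first p characters.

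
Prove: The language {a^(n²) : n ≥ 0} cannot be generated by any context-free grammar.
Assume for contradiction that L is context-free, and let p ≥ 1 be the pumping length given by the pumping lemma for CFLs.
Choose s = a^(p²). Then s ∈ L and |s| = p² ≥ p.
By the CFL pumping lemma, s = uvxyz for some u, v, x, y, z with |vxy| ≤ p, |vy| ≥ 1, and uv^i xy^i z ∈ L for every i ≥ 0.
All symbols are a's, so only lengths matter: let k = |vy|, with 1 ≤ k ≤ |vxy| ≤ p.

Take i = 2: |uv²xy²z| = p² + k, and p² < p² + k ≤ p² + p < (p + 1)².
So the length lies strictly between consecutive squares and is not a perfect square; uv²xy²z ∉ L.

This contradicts the CFL pumping lemma, which requires uv^i xy^i z ∈ L for all i ≥ 0.
Hence L = {a^(n²) : n ≥ 0} is not context-free. ∎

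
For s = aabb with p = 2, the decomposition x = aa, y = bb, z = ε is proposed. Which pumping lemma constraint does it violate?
Violated: |xy| ≤ p

The decomposition x = aa, y = bb, z = ε for s = aabb with p = 2
violates the constraint: |xy| ≤ p

|xy| = |aabb| = 4 > 2 = p. The decomposition puts too many characters in xy.

Pumping lemma constraints:
1. xyz = s (decomposition is valid)
2. |xy| ≤ p
3. |y| > 0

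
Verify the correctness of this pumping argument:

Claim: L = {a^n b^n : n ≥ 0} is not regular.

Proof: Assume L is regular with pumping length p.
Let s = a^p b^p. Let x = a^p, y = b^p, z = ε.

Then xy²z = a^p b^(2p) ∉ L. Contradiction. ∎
The proof is INCORRECT.

Error: The decomposition violates |xy| ≤ p.
With x = a^p and y = b^p, we have |xy| = 2p > p.
The pumping lemma requires |xy| ≤ p, so y must be within the first p characters.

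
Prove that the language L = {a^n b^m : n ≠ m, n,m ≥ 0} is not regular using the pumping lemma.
Assume for contradiction that L is regular, and let p ≥ 1 be the pumping length given by the pumping lemma.
Choose s = a^p b^(p + p!). Then s ∈ L because p ≠ p + p! (as p! ≥ 1), and |s| ≥ p.
By the pumping lemma, s = xyz for some x, y, z with |xy| ≤ p, |y| ≥ 1, and xy^i z ∈ L for every i ≥ 0.
Since |xy| ≤ p and the first p symbols of s are all a's, y = a^k for some k with 1 ≤ k ≤ p.
For every i ≥ 0, xy^i z = a^(p + (i − 1)k) b^(p + p!).

Because 1 ≤ k ≤ p, k divides p!. Let t = p!/k (a positive integer) and take i = t + 1.
Then the number of a's is p + tk = p + p!, which equals the number of b's.
So xy^(t+1) z = a^(p + p!) b^(p + p!) has equally many a's and b's and is NOT in L.

This contradicts the pumping lemma, which requires xy^i z ∈ L for all i ≥ 0.
Hence L = {a^n b^m : n ≠ m, n,m ≥ 0} is not regular. ∎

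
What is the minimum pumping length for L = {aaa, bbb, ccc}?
p = 4

For a finite language L, the pumping lemma holds vacuously if p > max|s| for s ∈ L.

The longest string in L = {aaa, bbb, ccc} has length 3.
If p = 4, then no string s ∈ L has |s| ≥ p, so the condition is vacuously true.

The minimum pumping length is p = 4.

Why no smaller p works: for any p ≤ 3, the longest string s ∈ L has |s| = 3 ≥ p, so it would
have to be pumpable; but pumping up (i = 2, 3, ...) produces ever longer strings, which cannot all lie in the
finite language L. So the pumping property fails for every p ≤ 3.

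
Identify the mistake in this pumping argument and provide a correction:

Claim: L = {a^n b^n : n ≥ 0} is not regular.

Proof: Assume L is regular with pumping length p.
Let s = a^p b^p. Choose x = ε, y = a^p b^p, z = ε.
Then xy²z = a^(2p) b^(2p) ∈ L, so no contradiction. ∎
Error: The decomposition violates |xy| ≤ p. With y = a^p b^p, |xy| = |y| = 2p > p. (The proof also miscomputes xy²z, which would be a^p b^p a^p b^p rather than a^(2p) b^(2p), and it wrongly treats one harmless decomposition as settling the matter — the prover does not get to choose the decomposition.)

Correction: The pumping lemma requires |xy| ≤ p, and the argument must handle every decomposition satisfying |xy| ≤ p, |y| ≥ 1. Since s starts with p a's, any such y consists only of a's, say y = a^k with k ≥ 1. Then xy²z = a^(p+k) b^p has unequal numbers of a's and b's, so xy²z ∉ L — the required contradiction.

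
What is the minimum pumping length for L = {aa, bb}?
p = 3

For a finite language L, the pumping lemma holds vacuously if p > max|s| for s ∈ L.

The longest string in L = {aa, bb} has length 2.
If p = 3, then no string s ∈ L has |s| ≥ p, so the condition is vacuously true.

The minimum pumping length is p = 3.

Why no smaller p works: for any p ≤ 2, the longest string s ∈ L has |s| = 2 ≥ p, so it would
have to be pumpable; but pumping up (i = 2, 3, ...) produces ever longer strings, which cannot all lie in the
finite language L. So the pumping property fails for every p ≤ 2.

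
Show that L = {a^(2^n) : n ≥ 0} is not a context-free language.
Assume for contradiction that L is context-free, and let p ≥ 1 be the pumping length given by the pumping lemma for CFLs.
Choose s = a^(2^p). Then s ∈ L and |s| = 2^p ≥ p.
By the CFL pumping lemma, s = uvxyz for some u, v, x, y, z with |vxy| ≤ p, |vy| ≥ 1, and uv^i xy^i z ∈ L for every i ≥ 0.
All symbols are a's, so only lengths matter: let k = |vy|, with 1 ≤ k ≤ |vxy| ≤ p < 2^p.

Take i = 2: |uv²xy²z| = 2^p + k, and 2^p < 2^p + k < 2^p + 2^p = 2^(p+1).
So the length lies strictly between consecutive powers of two and is not a power of 2; uv²xy²z ∉ L.

This contradicts the CFL pumping lemma, which requires uv^i xy^i z ∈ L for all i ≥ 0.
Hence L = {a^(2^n) : n ≥ 0} is not context-free. ∎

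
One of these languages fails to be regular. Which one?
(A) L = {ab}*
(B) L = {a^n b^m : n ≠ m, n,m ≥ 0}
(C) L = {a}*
(B) {a^n b^m : n ≠ m, n,m ≥ 0}

(B) L = {a^n b^m : n ≠ m, n,m ≥ 0} is NOT regular.

The pumping lemma can be used to prove this:
After pumping a's, we can make n = m

The other languages are regular because they can be recognized by finite automata.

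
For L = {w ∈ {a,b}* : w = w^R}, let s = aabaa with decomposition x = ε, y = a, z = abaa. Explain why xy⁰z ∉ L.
xy⁰z = abaa ∉ L

Pumping with i = 0 replaces y = a by y⁰ = ε:
- Original: s = xyz = aabaa; aabaa reversed is aabaa, the same string, so it is a palindrome and is in L
- Pumped: xy⁰z = ε · ε · abaa = abaa
- abaa reversed is aaba ≠ abaa, so it is not a palindrome and is not in L

The pumping lemma would require xy⁰z ∈ L, so this decomposition yields a contradiction.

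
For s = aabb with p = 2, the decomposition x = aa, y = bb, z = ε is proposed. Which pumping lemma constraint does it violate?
Violated: |xy| ≤ p

The decomposition x = aa, y = bb, z = ε for s = aabb with p = 2
violates the constraint: |xy| ≤ p

|xy| = |aabb| = 4 > 2 = p. The decomposition puts too many characters in xy.

Pumping lemma constraints:
1. xyz = s (decomposition is valid)
2. |xy| ≤ p
3. |y| > 0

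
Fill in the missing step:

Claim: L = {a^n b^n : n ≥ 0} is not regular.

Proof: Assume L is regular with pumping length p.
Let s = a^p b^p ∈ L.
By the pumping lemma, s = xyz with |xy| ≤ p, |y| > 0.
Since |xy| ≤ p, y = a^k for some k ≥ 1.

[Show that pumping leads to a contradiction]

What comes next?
Consider xy²z = a^(p+k) b^p.

Since k ≥ 1, we have p + k > p.
So xy²z has more a's than b's: (p+k) a's vs p b's.
This means xy²z ∉ L because a^n b^n requires equal counts.

This contradicts the pumping lemma which states xy²z ∈ L.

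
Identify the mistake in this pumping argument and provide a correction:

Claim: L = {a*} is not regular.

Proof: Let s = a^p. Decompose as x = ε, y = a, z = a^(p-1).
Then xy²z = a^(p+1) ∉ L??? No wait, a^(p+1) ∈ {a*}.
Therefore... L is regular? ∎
Error: The proof attempts to show a*  is not regular, but a* IS regular!

Correction: a* is a regular language (recognized by a simple DFA with one accepting state and self-loop on 'a'). The pumping lemma can only prove non-regularity, not regularity. For regular languages, pumping always works.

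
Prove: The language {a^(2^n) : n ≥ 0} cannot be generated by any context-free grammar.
Assume for contradiction that L is context-free, and let p ≥ 1 be the pumping length given by the pumping lemma for CFLs.
Choose s = a^(2^p). Then s ∈ L and |s| = 2^p ≥ p.
By the CFL pumping lemma, s = uvxyz for some u, v, x, y, z with |vxy| ≤ p, |vy| ≥ 1, and uv^i xy^i z ∈ L for every i ≥ 0.
All symbols are a's, so only lengths matter: let k = |vy|, with 1 ≤ k ≤ |vxy| ≤ p < 2^p.

Take i = 2: |uv²xy²z| = 2^p + k, and 2^p < 2^p + k < 2^p + 2^p = 2^(p+1).
So the length lies strictly between consecutive powers of two and is not a power of 2; uv²xy²z ∉ L.

This contradicts the CFL pumping lemma, which requires uv^i xy^i z ∈ L for all i ≥ 0.
Hence L = {a^(2^n) : n ≥ 0} is not context-free. ∎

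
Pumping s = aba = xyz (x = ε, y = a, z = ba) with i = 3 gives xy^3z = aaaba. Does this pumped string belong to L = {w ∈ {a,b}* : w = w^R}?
No

xy³z = ε · aaa · ba = aaaba.
aaaba reversed is abaaa ≠ aaaba, so it is not a palindrome and is not in L.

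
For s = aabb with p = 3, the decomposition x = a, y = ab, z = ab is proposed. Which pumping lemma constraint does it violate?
Violated: xyz = s

The decomposition x = a, y = ab, z = ab for s = aabb with p = 3
violates the constraint: xyz = s

xyz = 'a' + 'ab' + 'ab' = 'aabab' ≠ 'aabb' = s. The decomposition doesn't reconstruct s.

Pumping lemma constraints:
1. xyz = s (decomposition is valid)
2. |xy| ≤ p
3. |y| > 0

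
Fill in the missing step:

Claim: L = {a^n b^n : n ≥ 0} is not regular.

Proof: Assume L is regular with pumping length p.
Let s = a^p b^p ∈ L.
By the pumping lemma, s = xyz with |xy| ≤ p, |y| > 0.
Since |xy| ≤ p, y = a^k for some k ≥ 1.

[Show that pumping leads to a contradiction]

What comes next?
Consider xy²z = a^(p+k) b^p.

Since k ≥ 1, we have p + k > p.
So xy²z has more a's than b's: (p+k) a's vs p b's.
This means xy²z ∉ L because a^n b^n requires equal counts.

This contradicts the pumping lemma which states xy²z ∈ L.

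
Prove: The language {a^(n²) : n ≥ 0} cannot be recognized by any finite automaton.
Assume for contradiction that L is regular, and let p ≥ 1 be the pumping length given by the pumping lemma.
Choose s = a^(p²). Then s ∈ L and |s| = p² ≥ p.
By the pumping lemma, s = xyz for some x, y, z with |xy| ≤ p, |y| ≥ 1, and xy^i z ∈ L for every i ≥ 0.
Here y = a^k for some k with 1 ≤ k ≤ |xy| ≤ p.

Take i = 2: |xy²z| = p² + k.
Now p² < p² + k ≤ p² + p < p² + 2p + 1 = (p + 1)².
So |xy²z| lies strictly between the consecutive squares p² and (p + 1)², hence is not a perfect square, and xy²z ∉ L.

This contradicts the pumping lemma, which requires xy^i z ∈ L for all i ≥ 0.
Hence L = {a^(n²) : n ≥ 0} is not regular. ∎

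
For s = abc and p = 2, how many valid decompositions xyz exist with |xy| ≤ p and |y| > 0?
3

For s = 'abc' with pumping length p = 2:

Constraints: |xy| ≤ 2, |y| > 0

Valid decompositions (|xy| ≤ p, |y| ≥ 1):
  • x='', y='a', z='bc'
  • x='a', y='b', z='c'
  • x='', y='ab', z='c'

Total count: 3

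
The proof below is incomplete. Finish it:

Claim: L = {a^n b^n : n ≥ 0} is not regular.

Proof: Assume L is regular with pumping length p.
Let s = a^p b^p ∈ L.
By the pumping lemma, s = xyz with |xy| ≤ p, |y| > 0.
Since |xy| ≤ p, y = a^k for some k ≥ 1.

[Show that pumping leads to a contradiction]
Consider xy²z = a^(p+k) b^p.

Since k ≥ 1, we have p + k > p.
So xy²z has more a's than b's: (p+k) a's vs p b's.
This means xy²z ∉ L because a^n b^n requires equal counts.

This contradicts the pumping lemma which states xy²z ∈ L.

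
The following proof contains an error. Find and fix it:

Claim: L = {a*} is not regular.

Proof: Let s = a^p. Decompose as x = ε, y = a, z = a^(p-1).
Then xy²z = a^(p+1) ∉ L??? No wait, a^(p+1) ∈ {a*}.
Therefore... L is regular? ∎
Error: The proof attempts to show a*  is not regular, but a* IS regular!

Correction: a* is a regular language (recognized by a simple DFA with one accepting state and self-loop on 'a'). The pumping lemma can only prove non-regularity, not regularity. For regular languages, pumping always works.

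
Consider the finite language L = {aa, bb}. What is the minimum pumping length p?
p = 3

For a finite language L, the pumping lemma holds vacuously if p > max|s| for s ∈ L.

The longest string in L = {aa, bb} has length 2.
If p = 3, then no string s ∈ L has |s| ≥ p, so the condition is vacuously true.

The minimum pumping length is p = 3.

Why no smaller p works: for any p ≤ 2, the longest string s ∈ L has |s| = 2 ≥ p, so it would
have to be pumpable; but pumping up (i = 2, 3, ...) produces ever longer strings, which cannot all lie in the
finite language L. So the pumping property fails for every p ≤ 2.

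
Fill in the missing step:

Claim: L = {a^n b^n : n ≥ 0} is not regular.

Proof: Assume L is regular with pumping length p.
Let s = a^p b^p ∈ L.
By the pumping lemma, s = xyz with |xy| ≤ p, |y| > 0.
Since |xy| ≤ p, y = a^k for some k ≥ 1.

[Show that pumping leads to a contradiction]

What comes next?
Consider xy²z = a^(p+k) b^p.

Since k ≥ 1, we have p + k > p.
So xy²z has more a's than b's: (p+k) a's vs p b's.
This means xy²z ∉ L because a^n b^n requires equal counts.

This contradicts the pumping lemma which states xy²z ∈ L.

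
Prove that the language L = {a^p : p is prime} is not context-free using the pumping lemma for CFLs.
Assume for contradiction that L is context-free, and let p ≥ 1 be the pumping length given by the pumping lemma for CFLs.
Choose a prime q with q ≥ p and let s = a^q. Then s ∈ L and |s| = q ≥ p.
By the CFL pumping lemma, s = uvxyz for some u, v, x, y, z with |vxy| ≤ p, |vy| ≥ 1, and uv^i xy^i z ∈ L for every i ≥ 0.
All symbols are a's, so only lengths matter: let k = |vy|, with 1 ≤ k ≤ p. Then |uv^i xy^i z| = q + (i − 1)k.

Take i = q + 1: the length is q + qk = q(k + 1).
Both factors satisfy q ≥ 2 and k + 1 ≥ 2, so q(k + 1) is composite and uv^(q+1) xy^(q+1) z ∉ L.

This contradicts the CFL pumping lemma, which requires uv^i xy^i z ∈ L for all i ≥ 0.
Hence L = {a^p : p is prime} is not context-free. ∎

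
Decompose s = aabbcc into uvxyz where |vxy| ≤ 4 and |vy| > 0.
u='a', v='a', x='bb', y='c', z='c'

For s = aabbcc with pumping length p = 4:

One valid decomposition:
- u = 'a'
- v = 'a'
- x = 'bb'
- y = 'c'
- z = 'c'

Verification:
- uvxyz = 'a' + 'a' + 'bb' + 'c' + 'c' = aabbcc ✓
- |vxy| = |'abbc'| = 4 ≤ 4 ✓
- |vy| = |'ac'| = 2 > 0 ✓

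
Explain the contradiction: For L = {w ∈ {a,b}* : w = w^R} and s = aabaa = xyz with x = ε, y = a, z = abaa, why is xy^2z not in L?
xy²z = aaabaa ∉ L

Pumping with i = 2 replaces y = a by y² = aa:
- Original: s = xyz = aabaa; aabaa reversed is aabaa, the same string, so it is a palindrome and is in L
- Pumped: xy²z = ε · aa · abaa = aaabaa
- aaabaa reversed is aabaaa ≠ aaabaa, so it is not a palindrome and is not in L

The pumping lemma would require xy²z ∈ L, so this decomposition yields a contradiction.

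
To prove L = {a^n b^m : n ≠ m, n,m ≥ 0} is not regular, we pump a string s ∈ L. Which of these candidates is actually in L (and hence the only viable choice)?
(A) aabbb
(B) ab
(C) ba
(A) aabbb

The pumping lemma is applied to a string s that lies in L, so first check membership of each option:
- (A) aabbb = a^2 b^3 with 2 ≠ 3, so it is in L ✓
- (B) ab = a^1 b^1 has n = m = 1, so it is not in L ✗
- (C) ba has an a after a b, so it is not of the form a^n b^m and is not in L ✗

Only (A) aabbb is in L, so it is the only candidate that could play the role of s.
(In a complete proof one picks s in terms of the pumping length p so that |s| ≥ p is guaranteed; a fixed string like aabbb illustrates the shape of such an s.)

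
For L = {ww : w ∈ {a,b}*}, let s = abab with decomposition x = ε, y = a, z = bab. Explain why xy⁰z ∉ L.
xy⁰z = bab ∉ L

Pumping with i = 0 replaces y = a by y⁰ = ε:
- Original: s = xyz = abab; abab splits into halves ab · ab, which are equal, so it is in L (w = ab)
- Pumped: xy⁰z = ε · ε · bab = bab
- bab has odd length 3, so it cannot be written as ww and is not in L

The pumping lemma would require xy⁰z ∈ L, so this decomposition yields a contradiction.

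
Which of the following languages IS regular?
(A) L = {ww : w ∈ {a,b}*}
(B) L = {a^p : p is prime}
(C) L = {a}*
(C) {a}*

(C) L = {a}* is regular.

This can be recognized by a finite automaton (DFA/NFA).
Regular expressions like {a}* define regular languages.

The other choices are not regular:
- {ww : w ∈ {a,b}*}: After pumping, the two halves no longer match
- {a^p : p is prime}: After pumping, the length becomes composite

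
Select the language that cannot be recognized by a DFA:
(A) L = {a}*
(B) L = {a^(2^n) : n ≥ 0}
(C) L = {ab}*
(B) {a^(2^n) : n ≥ 0}

(B) L = {a^(2^n) : n ≥ 0} is NOT regular.

The pumping lemma can be used to prove this:
After pumping, length is no longer a power of 2

The other languages are regular because they can be recognized by finite automata.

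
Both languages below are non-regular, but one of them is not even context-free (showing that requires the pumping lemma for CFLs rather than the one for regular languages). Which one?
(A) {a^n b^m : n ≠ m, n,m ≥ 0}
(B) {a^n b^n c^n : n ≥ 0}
(B) {a^n b^n c^n : n ≥ 0}

(B) {a^n b^n c^n : n ≥ 0} requires the CFL pumping lemma.

- {a^n b^m : n ≠ m, n,m ≥ 0} is context-free (but not regular)
  • Can be shown non-regular with the regular pumping lemma
  • After pumping a's, we can make n = m

- {a^n b^n c^n : n ≥ 0} is NOT context-free
  • Requires the CFL pumping lemma to prove
  • Cannot maintain three equal counts simultaneously

The CFL pumping lemma is "stronger" in that it can prove non-membership
in the larger class of context-free languages.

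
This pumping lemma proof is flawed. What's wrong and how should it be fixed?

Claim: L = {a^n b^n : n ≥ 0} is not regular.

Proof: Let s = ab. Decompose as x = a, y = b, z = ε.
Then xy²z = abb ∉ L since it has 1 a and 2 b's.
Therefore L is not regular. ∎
Error: The string s = ab might be shorter than the pumping length p.

Correction: Choose s = a^p b^p to ensure |s| ≥ p. Also, the decomposition is wrong: with |xy| ≤ p, y cannot include b's when s starts with p a's.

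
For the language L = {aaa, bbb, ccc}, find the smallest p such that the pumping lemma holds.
p = 4

For a finite language L, the pumping lemma holds vacuously if p > max|s| for s ∈ L.

The longest string in L = {aaa, bbb, ccc} has length 3.
If p = 4, then no string s ∈ L has |s| ≥ p, so the condition is vacuously true.

The minimum pumping length is p = 4.

Why no smaller p works: for any p ≤ 3, the longest string s ∈ L has |s| = 3 ≥ p, so it would
have to be pumpable; but pumping up (i = 2, 3, ...) produces ever longer strings, which cannot all lie in the
finite language L. So the pumping property fails for every p ≤ 3.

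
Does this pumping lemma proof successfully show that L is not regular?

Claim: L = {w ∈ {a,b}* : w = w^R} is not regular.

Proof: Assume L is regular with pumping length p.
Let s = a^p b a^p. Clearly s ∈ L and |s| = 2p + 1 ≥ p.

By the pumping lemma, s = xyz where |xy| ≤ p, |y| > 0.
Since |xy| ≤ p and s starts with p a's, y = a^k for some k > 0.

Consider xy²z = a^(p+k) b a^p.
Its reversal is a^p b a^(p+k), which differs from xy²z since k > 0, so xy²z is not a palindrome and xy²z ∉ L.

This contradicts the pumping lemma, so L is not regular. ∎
The proof is correct.

This proof is valid because:
1. s = a^p b a^p is in L and is chosen in terms of p, so |s| ≥ p holds for every p
2. The decomposition analysis is correct: |xy| ≤ p forces y to lie inside the leading a's
3. The contradiction is valid: a^(p+k) b a^p has more a's before the b than after it, so it is not a palindrome
4. The conclusion follows logically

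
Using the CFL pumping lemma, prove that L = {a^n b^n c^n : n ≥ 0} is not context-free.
Assume for contradiction that L is context-free, and let p ≥ 1 be the pumping length given by the pumping lemma for CFLs.
Choose s = a^p b^p c^p. Then s ∈ L and |s| = 3p ≥ p.
By the CFL pumping lemma, s = uvxyz for some u, v, x, y, z with |vxy| ≤ p, |vy| ≥ 1, and uv^i xy^i z ∈ L for every i ≥ 0.

Because |vxy| ≤ p, the window vxy cannot contain both an a and a c: any substring of s containing both must include the entire block b^p plus at least one a and one c, so it has length ≥ p + 2 > p.
Hence at least one of the letters a, c does not occur in vy at all.

Take i = 0: the string uxz is obtained from s by deleting |vy| ≥ 1 symbols, so |uxz| = 3p − |vy| < 3p.
But the letter (a or c) that does not occur in vy still occurs exactly p times in uxz. Every string of L with exactly p copies of some letter is a^p b^p c^p, of length 3p. Since |uxz| < 3p, uxz ∉ L.

This contradicts the CFL pumping lemma, which requires uv^i xy^i z ∈ L for all i ≥ 0.
Hence L = {a^n b^n c^n : n ≥ 0} is not context-free. ∎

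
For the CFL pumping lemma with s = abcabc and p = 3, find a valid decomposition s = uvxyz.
u='ab', v='c', x='a', y='b', z='c'

For s = abcabc with pumping length p = 3:

One valid decomposition:
- u = 'ab'
- v = 'c'
- x = 'a'
- y = 'b'
- z = 'c'

Verification:
- uvxyz = 'ab' + 'c' + 'a' + 'b' + 'c' = abcabc ✓
- |vxy| = |'cab'| = 3 ≤ 3 ✓
- |vy| = |'cb'| = 2 > 0 ✓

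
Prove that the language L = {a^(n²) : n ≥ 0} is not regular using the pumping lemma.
Assume for contradiction that L is regular, and let p ≥ 1 be the pumping length given by the pumping lemma.
Choose s = a^(p²). Then s ∈ L and |s| = p² ≥ p.
By the pumping lemma, s = xyz for some x, y, z with |xy| ≤ p, |y| ≥ 1, and xy^i z ∈ L for every i ≥ 0.
Here y = a^k for some k with 1 ≤ k ≤ |xy| ≤ p.

Take i = 2: |xy²z| = p² + k.
Now p² < p² + k ≤ p² + p < p² + 2p + 1 = (p + 1)².
So |xy²z| lies strictly between the consecutive squares p² and (p + 1)², hence is not a perfect square, and xy²z ∉ L.

This contradicts the pumping lemma, which requires xy^i z ∈ L for all i ≥ 0.
Hence L = {a^(n²) : n ≥ 0} is not regular. ∎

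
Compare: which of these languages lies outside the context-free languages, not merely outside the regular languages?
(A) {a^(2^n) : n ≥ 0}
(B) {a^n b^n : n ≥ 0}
(A) {a^(2^n) : n ≥ 0}

(A) {a^(2^n) : n ≥ 0} requires the CFL pumping lemma.

- {a^n b^n : n ≥ 0} is context-free (but not regular)
  • Can be shown non-regular with the regular pumping lemma
  • After pumping, the number of a's and b's become unequal

- {a^(2^n) : n ≥ 0} is NOT context-free
  • Requires the CFL pumping lemma to prove
  • Gaps between powers of 2 grow exponentially

The CFL pumping lemma is "stronger" in that it can prove non-membership
in the larger class of context-free languages.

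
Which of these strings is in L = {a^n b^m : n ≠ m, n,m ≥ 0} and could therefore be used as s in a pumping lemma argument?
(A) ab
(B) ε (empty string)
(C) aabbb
(C) aabbb

The pumping lemma is applied to a string s that lies in L, so first check membership of each option:
- (A) ab = a^1 b^1 has n = m = 1, so it is not in L ✗
- (B) ε = a^0 b^0 has n = m = 0, so it is not in L ✗
- (C) aabbb = a^2 b^3 with 2 ≠ 3, so it is in L ✓

Only (C) aabbb is in L, so it is the only candidate that could play the role of s.
(In a complete proof one picks s in terms of the pumping length p so that |s| ≥ p is guaranteed; a fixed string like aabbb illustrates the shape of such an s.)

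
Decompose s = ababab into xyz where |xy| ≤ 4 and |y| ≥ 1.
x = '', y = 'ab', z = 'abab'

For s = ababab and p = 4, one valid decomposition is:
- x = '' (length 0)
- y = 'ab' (length 2)
- z = 'abab' (length 4)

Verification:
- xyz = '' + 'ab' + 'abab' = ababab ✓
- |xy| = 2 ≤ 4 ✓
- |y| = 2 > 0 ✓

All pumping lemma constraints are satisfied.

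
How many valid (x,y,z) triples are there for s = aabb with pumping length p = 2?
3

For s = 'aabb' with pumping length p = 2:

Constraints: |xy| ≤ 2, |y| > 0

Valid decompositions (|xy| ≤ p, |y| ≥ 1):
  • x='', y='a', z='abb'
  • x='a', y='a', z='bb'
  • x='', y='aa', z='bb'

Total count: 3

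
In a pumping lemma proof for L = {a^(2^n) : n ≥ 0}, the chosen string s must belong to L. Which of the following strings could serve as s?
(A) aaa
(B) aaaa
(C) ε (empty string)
(B) aaaa

The pumping lemma is applied to a string s that lies in L, so first check membership of each option:
- (A) aaa has length 3, strictly between 2^1 = 2 and 2^2 = 4, so it is not in L ✗
- (B) aaaa has length 4 = 2^2, so it is in L ✓
- (C) ε has length 0, which is not a power of 2, so it is not in L ✗

Only (B) aaaa is in L, so it is the only candidate that could play the role of s.
(In a complete proof one picks s in terms of the pumping length p so that |s| ≥ p is guaranteed; a fixed string like aaaa illustrates the shape of such an s.)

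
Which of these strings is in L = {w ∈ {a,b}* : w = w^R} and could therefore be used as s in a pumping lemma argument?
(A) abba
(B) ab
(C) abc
(A) abba

The pumping lemma is applied to a string s that lies in L, so first check membership of each option:
- (A) abba reversed is abba, the same string, so it is a palindrome and is in L ✓
- (B) ab reversed is ba ≠ ab, so it is not a palindrome and is not in L ✗
- (C) abc reversed is cba ≠ abc, so it is not a palindrome and is not in L ✗

Only (A) abba is in L, so it is the only candidate that could play the role of s.
(In a complete proof one picks s in terms of the pumping length p so that |s| ≥ p is guaranteed; a fixed string like abba illustrates the shape of such an s.)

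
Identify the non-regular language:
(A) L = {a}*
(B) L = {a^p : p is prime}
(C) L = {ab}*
(B) {a^p : p is prime}

(B) L = {a^p : p is prime} is NOT regular.

The pumping lemma can be used to prove this:
After pumping, the length becomes composite

The other languages are regular because they can be recognized by finite automata.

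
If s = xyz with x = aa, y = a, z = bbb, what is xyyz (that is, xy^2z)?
aaaabbb

Given x = 'aa', y = 'a', z = 'bbb' and i = 2:

xy^2z = x + y·y·...·y (2 times) + z
       = 'aa' + 'a'^2 + 'bbb'
       = 'aa' + 'aa' + 'bbb'
       = 'aaaabbb'

The pumped string is 'aaaabbb' with length 7.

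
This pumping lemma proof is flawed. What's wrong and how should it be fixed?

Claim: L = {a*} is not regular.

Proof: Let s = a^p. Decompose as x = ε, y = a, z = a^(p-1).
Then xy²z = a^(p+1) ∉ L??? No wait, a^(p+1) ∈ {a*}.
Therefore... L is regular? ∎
Error: The proof attempts to show a*  is not regular, but a* IS regular!

Correction: a* is a regular language (recognized by a simple DFA with one accepting state and self-loop on 'a'). The pumping lemma can only prove non-regularity, not regularity. For regular languages, pumping always works.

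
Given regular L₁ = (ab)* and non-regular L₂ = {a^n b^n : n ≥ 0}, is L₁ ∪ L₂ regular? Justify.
No — L₁ ∪ L₂ is not regular.

Let U = (ab)* ∪ {a^n b^n}. If U were regular, then U ∩ aa*bb* would be regular (closure under intersection with a regular language). But (ab)* ∩ aa*bb* = {ab} and {a^n b^n} ∩ aa*bb* = {a^n b^n : n ≥ 1}, so U ∩ aa*bb* = {a^n b^n : n ≥ 1}, which is not regular. Hence U is not regular.

Note that the bare facts "L₁ regular, L₂ non-regular" do not settle the question by themselves: the closure of regular languages under ∪, ∩, complement and difference applies only when BOTH operands are regular. With a non-regular operand the result can come out regular or non-regular depending on the specific languages, so one has to work out L₁ ∪ L₂ for this particular pair, as above.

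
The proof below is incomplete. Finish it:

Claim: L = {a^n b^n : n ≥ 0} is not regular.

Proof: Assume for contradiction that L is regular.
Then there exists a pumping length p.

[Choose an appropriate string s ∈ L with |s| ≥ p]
s = a^p b^p

This string is in L (has equal a's and b's) and has length 2p ≥ p.
Any decomposition xyz with |xy| ≤ p means y consists only of a's,
so pumping will unbalance the counts.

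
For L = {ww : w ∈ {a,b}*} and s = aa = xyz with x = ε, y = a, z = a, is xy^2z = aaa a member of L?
No

xy²z = ε · aa · a = aaa.
aaa has odd length 3, so it cannot be written as ww and is not in L.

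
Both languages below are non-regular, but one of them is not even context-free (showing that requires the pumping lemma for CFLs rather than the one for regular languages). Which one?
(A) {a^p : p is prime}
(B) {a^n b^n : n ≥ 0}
(A) {a^p : p is prime}

(A) {a^p : p is prime} requires the CFL pumping lemma.

- {a^n b^n : n ≥ 0} is context-free (but not regular)
  • Can be shown non-regular with the regular pumping lemma
  • After pumping, the number of a's and b's become unequal

- {a^p : p is prime} is NOT context-free
  • Requires the CFL pumping lemma to prove
  • The CFL pumping lemma also fails because prime gaps are unbounded

The CFL pumping lemma is "stronger" in that it can prove non-membership
in the larger class of context-free languages.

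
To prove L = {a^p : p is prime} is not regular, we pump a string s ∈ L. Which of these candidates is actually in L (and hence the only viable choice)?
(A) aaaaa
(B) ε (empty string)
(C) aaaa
(A) aaaaa

The pumping lemma is applied to a string s that lies in L, so first check membership of each option:
- (A) aaaaa has length 5, which is prime, so it is in L ✓
- (B) ε has length 0, which is not prime, so it is not in L ✗
- (C) aaaa has length 4 = 2 × 2, which is not prime, so it is not in L ✗

Only (A) aaaaa is in L, so it is the only candidate that could play the role of s.
(In a complete proof one picks s in terms of the pumping length p so that |s| ≥ p is guaranteed; a fixed string like aaaaa illustrates the shape of such an s.)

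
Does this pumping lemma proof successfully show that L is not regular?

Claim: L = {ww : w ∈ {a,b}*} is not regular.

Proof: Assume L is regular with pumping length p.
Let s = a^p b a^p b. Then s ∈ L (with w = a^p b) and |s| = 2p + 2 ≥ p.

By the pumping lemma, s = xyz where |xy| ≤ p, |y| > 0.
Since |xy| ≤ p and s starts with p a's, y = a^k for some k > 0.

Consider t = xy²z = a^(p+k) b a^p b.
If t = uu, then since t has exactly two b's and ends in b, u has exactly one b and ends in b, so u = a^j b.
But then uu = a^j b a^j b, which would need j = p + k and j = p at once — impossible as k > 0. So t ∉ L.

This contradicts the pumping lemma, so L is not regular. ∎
The proof is correct.

This proof is valid because:
1. s = a^p b a^p b is in L and is chosen in terms of p, so |s| ≥ p holds for every p
2. The decomposition analysis is correct: |xy| ≤ p forces y to lie inside the leading a's
3. The contradiction is valid: the argument shows a^(p+k) b a^p b cannot be split into two equal halves
4. The conclusion follows logically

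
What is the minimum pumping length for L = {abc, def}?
p = 4

For a finite language L, the pumping lemma holds vacuously if p > max|s| for s ∈ L.

The longest string in L = {abc, def} has length 3.
If p = 4, then no string s ∈ L has |s| ≥ p, so the condition is vacuously true.

The minimum pumping length is p = 4.

Why no smaller p works: for any p ≤ 3, the longest string s ∈ L has |s| = 3 ≥ p, so it would
have to be pumpable; but pumping up (i = 2, 3, ...) produces ever longer strings, which cannot all lie in the
finite language L. So the pumping property fails for every p ≤ 3.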